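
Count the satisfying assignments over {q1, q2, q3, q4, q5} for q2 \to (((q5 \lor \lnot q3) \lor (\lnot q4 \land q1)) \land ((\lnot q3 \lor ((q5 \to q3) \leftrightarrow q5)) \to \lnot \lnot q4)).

Initial set: {(q2 \to (((q5 \lor \lnot q3) \lor (\lnot q4 \land q1)) \land ((\lnot q3 \lor ((q5 \to q3) \leftrightarrow q5)) \to \lnot \lnot q4)))}.
(q2 \to (((q5 \lor \lnot q3) \lor (\lnot q4 \land q1)) \land ((\lnot q3 \lor ((q5 \to q3) \leftrightarrow q5)) \to \lnot \lnot q4))): β-rule — branch into \lnot q2  //  (((q5 \lor \lnot q3) \lor (\lnot q4 \land q1)) \land ((\lnot q3 \lor ((q5 \to q3) \leftrightarrow q5)) \to \lnot \lnot q4)).
  branch 1 (add \lnot q2):
    ○ open, literals {q2=F}.
  branch 2 (add (((q5 \lor \lnot q3) \lor (\lnot q4 \land q1)) \land ((\lnot q3 \lor ((q5 \to q3) \leftrightarrow q5)) \to \lnot \lnot q4))):
    (((q5 \lor \lnot q3) \lor (\lnot q4 \land q1)) \land ((\lnot q3 \lor ((q5 \to q3) \leftrightarrow q5)) \to \lnot \lnot q4)): α-rule — add ((q5 \lor \lnot q3) \lor (\lnot q4 \land q1)), ((\lnot q3 \lor ((q5 \to q3) \leftrightarrow q5)) \to \lnot \lnot q4).
    ((q5 \lor \lnot q3) \lor (\lnot q4 \land q1)): β-rule — branch into (q5 \lor \lnot q3)  //  (\lnot q4 \land q1).
      branch 2.1 (add (q5 \lor \lnot q3)):
        ((\lnot q3 \lor ((q5 \to q3) \leftrightarrow q5)) \to \lnot \lnot q4): β-rule — branch into \lnot (\lnot q3 \lor ((q5 \to q3) \leftrightarrow q5))  //  \lnot \lnot q4.
          branch 2.1.1 (add \lnot (\lnot q3 \lor ((q5 \to q3) \leftrightarrow q5))):
            \lnot (\lnot q3 \lor ((q5 \to q3) \leftrightarrow q5)): α-rule — add \lnot \lnot q3, \lnot ((q5 \to q3) \leftrightarrow q5).
            (q5 \lor \lnot q3): β-rule — branch into q5  //  \lnot q3.
              branch 2.1.1.1 (add q5):
                \lnot ((q5 \to q3) \leftrightarrow q5): β-rule — branch into (q5 \to q3), \lnot q5  //  \lnot (q5 \to q3), q5.
                  branch 2.1.1.1.1 (add (q5 \to q3), \lnot q5):
                    × closes — contains both q5 and \lnot q5.
                  branch 2.1.1.1.2 (add \lnot (q5 \to q3), q5):
                    \lnot (q5 \to q3): α-rule — add q5, \lnot q3.
                    × closes — contains both q3 and \lnot q3.
              branch 2.1.1.2 (add \lnot q3):
                × closes — contains both q3 and \lnot q3.
          branch 2.1.2 (add \lnot \lnot q4):
            \lnot \lnot q4: drop double negation, giving q4.
            (q5 \lor \lnot q3): β-rule — branch into q5  //  \lnot q3.
              branch 2.1.2.1 (add q5):
                ○ open, literals {q4=T, q5=T}.
              branch 2.1.2.2 (add \lnot q3):
                ○ open, literals {q3=F, q4=T}.
      branch 2.2 (add (\lnot q4 \land q1)):
        (\lnot q4 \land q1): α-rule — add \lnot q4, q1.
        ((\lnot q3 \lor ((q5 \to q3) \leftrightarrow q5)) \to \lnot \lnot q4): β-rule — branch into \lnot (\lnot q3 \lor ((q5 \to q3) \leftrightarrow q5))  //  \lnot \lnot q4.
          branch 2.2.1 (add \lnot (\lnot q3 \lor ((q5 \to q3) \leftrightarrow q5))):
            \lnot (\lnot q3 \lor ((q5 \to q3) \leftrightarrow q5)): α-rule — add \lnot \lnot q3, \lnot ((q5 \to q3) \leftrightarrow q5).
            \lnot ((q5 \to q3) \leftrightarrow q5): β-rule — branch into (q5 \to q3), \lnot q5  //  \lnot (q5 \to q3), q5.
              branch 2.2.1.1 (add (q5 \to q3), \lnot q5):
                (q5 \to q3): β-rule — branch into \lnot q5  //  q3.
                  branch 2.2.1.1.1 (add \lnot q5):
                    ○ open, literals {q1=T, q3=T, q4=F, q5=F}.
                  branch 2.2.1.1.2 (add q3):
                    ○ open, literals {q1=T, q3=T, q4=F, q5=F}.
              branch 2.2.1.2 (add \lnot (q5 \to q3), q5):
                \lnot (q5 \to q3): α-rule — add q5, \lnot q3.
                × closes — contains both q3 and \lnot q3.
          branch 2.2.2 (add \lnot \lnot q4):
            \lnot \lnot q4: drop double negation, giving q4.
            × closes — contains both q4 and \lnot q4.
5 branches closed, 5 open.
Each open branch fixes some atoms; the unmentioned ones are free. Counting distinct full assignments: branch {q2=F} (q1, q3, q4, q5) contributes 16 new; branch {q4=T, q5=T} (q1, q2, q3) contributes 4 new; branch {q3=F, q4=T} (q1, q2, q5) contributes 2 new; branch {q1=T, q3=T, q4=F, q5=F} (q2) contributes 1 new; branch {q1=T, q3=T, q4=F, q5=F} (q2) contributes 0 new. Total: 23.

23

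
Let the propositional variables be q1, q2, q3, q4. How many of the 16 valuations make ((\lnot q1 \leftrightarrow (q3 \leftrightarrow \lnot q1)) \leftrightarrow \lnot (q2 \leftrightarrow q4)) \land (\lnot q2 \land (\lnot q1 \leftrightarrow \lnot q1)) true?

Initial set: {(((\lnot q1 \leftrightarrow (q3 \leftrightarrow \lnot q1)) \leftrightarrow \lnot (q2 \leftrightarrow q4)) \land (\lnot q2 \land (\lnot q1 \leftrightarrow \lnot q1)))}.
(((\lnot q1 \leftrightarrow (q3 \leftrightarrow \lnot q1)) \leftrightarrow \lnot (q2 \leftrightarrow q4)) \land (\lnot q2 \land (\lnot q1 \leftrightarrow \lnot q1))): α-rule — add ((\lnot q1 \leftrightarrow (q3 \leftrightarrow \lnot q1)) \leftrightarrow \lnot (q2 \leftrightarrow q4)), (\lnot q2 \land (\lnot q1 \leftrightarrow \lnot q1)).
(\lnot q2 \land (\lnot q1 \leftrightarrow \lnot q1)): α-rule — add \lnot q2, (\lnot q1 \leftrightarrow \lnot q1).
((\lnot q1 \leftrightarrow (q3 \leftrightarrow \lnot q1)) \leftrightarrow \lnot (q2 \leftrightarrow q4)): β-rule — branch into (\lnot q1 \leftrightarrow (q3 \leftrightarrow \lnot q1)), \lnot (q2 \leftrightarrow q4)  //  \lnot (\lnot q1 \leftrightarrow (q3 \leftrightarrow \lnot q1)), \lnot \lnot (q2 \leftrightarrow q4).
  branch 1 (add (\lnot q1 \leftrightarrow (q3 \leftrightarrow \lnot q1)), \lnot (q2 \leftrightarrow q4)):
    (\lnot q1 \leftrightarrow \lnot q1): β-rule — branch into \lnot q1, \lnot q1  //  \lnot \lnot q1, \lnot \lnot q1.
      branch 1.1 (add \lnot q1, \lnot q1):
        (\lnot q1 \leftrightarrow (q3 \leftrightarrow \lnot q1)): β-rule — branch into \lnot q1, (q3 \leftrightarrow \lnot q1)  //  \lnot \lnot q1, \lnot (q3 \leftrightarrow \lnot q1).
          branch 1.1.1 (add \lnot q1, (q3 \leftrightarrow \lnot q1)):
            \lnot (q2 \leftrightarrow q4): β-rule — branch into q2, \lnot q4  //  \lnot q2, q4.
              branch 1.1.1.1 (add q2, \lnot q4):
                × closes — contains both q2 and \lnot q2.
              branch 1.1.1.2 (add \lnot q2, q4):
                (q3 \leftrightarrow \lnot q1): β-rule — branch into q3, \lnot q1  //  \lnot q3, \lnot \lnot q1.
                  branch 1.1.1.2.1 (add q3, \lnot q1):
                    ○ open, literals {q1=F, q2=F, q3=T, q4=T}.
                  branch 1.1.1.2.2 (add \lnot q3, \lnot \lnot q1):
                    × closes — contains both q1 and \lnot q1.
          branch 1.1.2 (add \lnot \lnot q1, \lnot (q3 \leftrightarrow \lnot q1)):
            × closes — contains both q1 and \lnot q1.
      branch 1.2 (add \lnot \lnot q1, \lnot \lnot q1):
        (\lnot q1 \leftrightarrow (q3 \leftrightarrow \lnot q1)): β-rule — branch into \lnot q1, (q3 \leftrightarrow \lnot q1)  //  \lnot \lnot q1, \lnot (q3 \leftrightarrow \lnot q1).
          branch 1.2.1 (add \lnot q1, (q3 \leftrightarrow \lnot q1)):
            × closes — contains both q1 and \lnot q1.
          branch 1.2.2 (add \lnot \lnot q1, \lnot (q3 \leftrightarrow \lnot q1)):
            \lnot (q2 \leftrightarrow q4): β-rule — branch into q2, \lnot q4  //  \lnot q2, q4.
              branch 1.2.2.1 (add q2, \lnot q4):
                × closes — contains both q2 and \lnot q2.
              branch 1.2.2.2 (add \lnot q2, q4):
                \lnot (q3 \leftrightarrow \lnot q1): β-rule — branch into q3, \lnot \lnot q1  //  \lnot q3, \lnot q1.
                  branch 1.2.2.2.1 (add q3, \lnot \lnot q1):
                    ○ open, literals {q1=T, q2=F, q3=T, q4=T}.
                  branch 1.2.2.2.2 (add \lnot q3, \lnot q1):
                    × closes — contains both q1 and \lnot q1.
  branch 2 (add \lnot (\lnot q1 \leftrightarrow (q3 \leftrightarrow \lnot q1)), \lnot \lnot (q2 \leftrightarrow q4)):
    (\lnot q1 \leftrightarrow \lnot q1): β-rule — branch into \lnot q1, \lnot q1  //  \lnot \lnot q1, \lnot \lnot q1.
      branch 2.1 (add \lnot q1, \lnot q1):
        \lnot (\lnot q1 \leftrightarrow (q3 \leftrightarrow \lnot q1)): β-rule — branch into \lnot q1, \lnot (q3 \leftrightarrow \lnot q1)  //  \lnot \lnot q1, (q3 \leftrightarrow \lnot q1).
          branch 2.1.1 (add \lnot q1, \lnot (q3 \leftrightarrow \lnot q1)):
            \lnot \lnot (q2 \leftrightarrow q4): β-rule — branch into q2, q4  //  \lnot q2, \lnot q4.
              branch 2.1.1.1 (add q2, q4):
                × closes — contains both q2 and \lnot q2.
              branch 2.1.1.2 (add \lnot q2, \lnot q4):
                \lnot (q3 \leftrightarrow \lnot q1): β-rule — branch into q3, \lnot \lnot q1  //  \lnot q3, \lnot q1.
                  branch 2.1.1.2.1 (add q3, \lnot \lnot q1):
                    × closes — contains both q1 and \lnot q1.
                  branch 2.1.1.2.2 (add \lnot q3, \lnot q1):
                    ○ open, literals {q1=F, q2=F, q3=F, q4=F}.
          branch 2.1.2 (add \lnot \lnot q1, (q3 \leftrightarrow \lnot q1)):
            × closes — contains both q1 and \lnot q1.
      branch 2.2 (add \lnot \lnot q1, \lnot \lnot q1):
        \lnot (\lnot q1 \leftrightarrow (q3 \leftrightarrow \lnot q1)): β-rule — branch into \lnot q1, \lnot (q3 \leftrightarrow \lnot q1)  //  \lnot \lnot q1, (q3 \leftrightarrow \lnot q1).
          branch 2.2.1 (add \lnot q1, \lnot (q3 \leftrightarrow \lnot q1)):
            × closes — contains both q1 and \lnot q1.
          branch 2.2.2 (add \lnot \lnot q1, (q3 \leftrightarrow \lnot q1)):
            \lnot \lnot (q2 \leftrightarrow q4): β-rule — branch into q2, q4  //  \lnot q2, \lnot q4.
              branch 2.2.2.1 (add q2, q4):
                × closes — contains both q2 and \lnot q2.
              branch 2.2.2.2 (add \lnot q2, \lnot q4):
                (q3 \leftrightarrow \lnot q1): β-rule — branch into q3, \lnot q1  //  \lnot q3, \lnot \lnot q1.
                  branch 2.2.2.2.1 (add q3, \lnot q1):
                    × closes — contains both q1 and \lnot q1.
                  branch 2.2.2.2.2 (add \lnot q3, \lnot \lnot q1):
                    ○ open, literals {q1=T, q2=F, q3=F, q4=F}.
12 branches closed, 4 open.
Each open branch fixes some atoms; the unmentioned ones are free. Counting distinct full assignments: branch {q1=F, q2=F, q3=T, q4=T} (none free) contributes 1 new; branch {q1=T, q2=F, q3=T, q4=T} (none free) contributes 1 new; branch {q1=F, q2=F, q3=F, q4=F} (none free) contributes 1 new; branch {q1=T, q2=F, q3=F, q4=F} (none free) contributes 1 new. Total: 4.

4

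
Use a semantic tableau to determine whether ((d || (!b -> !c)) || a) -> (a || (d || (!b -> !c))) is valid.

Valid

Assume the negation and expand:
Initial set: {F (((d || (!b -> !c)) || a) -> (a || (d || (!b -> !c))))}.
F (((d || (!b -> !c)) || a) -> (a || (d || (!b -> !c)))): α-rule — add T ((d || (!b -> !c)) || a), F (a || (d || (!b -> !c))).
F (a || (d || (!b -> !c))): α-rule — add F a, F (d || (!b -> !c)).
F (d || (!b -> !c)): α-rule — add F d, F (!b -> !c).
F (!b -> !c): α-rule — add T !b, F !c.
T ((d || (!b -> !c)) || a): β-rule — branch into T (d || (!b -> !c))  //  T a.
  branch 1 (add T (d || (!b -> !c))):
    T (d || (!b -> !c)): β-rule — branch into T d  //  T (!b -> !c).
      branch 1.1 (add T d):
        × closes — contains both d and !d.
      branch 1.2 (add T (!b -> !c)):
        T (!b -> !c): β-rule — branch into F !b  //  T !c.
          branch 1.2.1 (add F !b):
            × closes — contains both b and !b.
          branch 1.2.2 (add T !c):
            × closes — contains both c and !c.
  branch 2 (add T a):
    × closes — contains both a and !a.
All 4 branches close.
Every branch closed, so the negation is unsatisfiable and the formula is valid.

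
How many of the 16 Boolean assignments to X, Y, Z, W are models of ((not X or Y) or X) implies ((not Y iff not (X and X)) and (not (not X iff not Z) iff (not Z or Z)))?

4

Initial set: {(((not X or Y) or X) implies ((not Y iff not (X and X)) and (not (not X iff not Z) iff (not Z or Z))))}.
(((not X or Y) or X) implies ((not Y iff not (X and X)) and (not (not X iff not Z) iff (not Z or Z)))): β-rule — branch into not ((not X or Y) or X)  //  ((not Y iff not (X and X)) and (not (not X iff not Z) iff (not Z or Z))).
  branch 1 (add not ((not X or Y) or X)):
    not ((not X or Y) or X): α-rule — add not (not X or Y), not X.
    not (not X or Y): α-rule — add not not X, not Y.
    × closes — contains both X and not X.
  branch 2 (add ((not Y iff not (X and X)) and (not (not X iff not Z) iff (not Z or Z)))):
    ((not Y iff not (X and X)) and (not (not X iff not Z) iff (not Z or Z))): α-rule — add (not Y iff not (X and X)), (not (not X iff not Z) iff (not Z or Z)).
    (not Y iff not (X and X)): β-rule — branch into not Y, not (X and X)  //  not not Y, not not (X and X).
      branch 2.1 (add not Y, not (X and X)):
        (not (not X iff not Z) iff (not Z or Z)): β-rule — branch into not (not X iff not Z), (not Z or Z)  //  not not (not X iff not Z), not (not Z or Z).
          branch 2.1.1 (add not (not X iff not Z), (not Z or Z)):
            not (X and X): β-rule — branch into not X  //  not X.
              branch 2.1.1.1 (add not X):
                not (not X iff not Z): β-rule — branch into not X, not not Z  //  not not X, not Z.
                  branch 2.1.1.1.1 (add not X, not not Z):
                    (not Z or Z): β-rule — branch into not Z  //  Z.
                      branch 2.1.1.1.1.1 (add not Z):
                        × closes — contains both Z and not Z.
                      branch 2.1.1.1.1.2 (add Z):
                        ○ open, literals {X=F, Y=F, Z=T}.
                  branch 2.1.1.1.2 (add not not X, not Z):
                    × closes — contains both X and not X.
              branch 2.1.1.2 (add not X):
                not (not X iff not Z): β-rule — branch into not X, not not Z  //  not not X, not Z.
                  branch 2.1.1.2.1 (add not X, not not Z):
                    (not Z or Z): β-rule — branch into not Z  //  Z.
                      branch 2.1.1.2.1.1 (add not Z):
                        × closes — contains both Z and not Z.
                      branch 2.1.1.2.1.2 (add Z):
                        ○ open, literals {X=F, Y=F, Z=T}.
                  branch 2.1.1.2.2 (add not not X, not Z):
                    × closes — contains both X and not X.
          branch 2.1.2 (add not not (not X iff not Z), not (not Z or Z)):
            not (not Z or Z): α-rule — add not not Z, not Z.
            × closes — contains both Z and not Z.
      branch 2.2 (add not not Y, not not (X and X)):
        not not (X and X): α-rule — add X, X.
        (not (not X iff not Z) iff (not Z or Z)): β-rule — branch into not (not X iff not Z), (not Z or Z)  //  not not (not X iff not Z), not (not Z or Z).
          branch 2.2.1 (add not (not X iff not Z), (not Z or Z)):
            not (not X iff not Z): β-rule — branch into not X, not not Z  //  not not X, not Z.
              branch 2.2.1.1 (add not X, not not Z):
                × closes — contains both X and not X.
              branch 2.2.1.2 (add not not X, not Z):
                (not Z or Z): β-rule — branch into not Z  //  Z.
                  branch 2.2.1.2.1 (add not Z):
                    ○ open, literals {X=T, Y=T, Z=F}.
                  branch 2.2.1.2.2 (add Z):
                    × closes — contains both Z and not Z.
          branch 2.2.2 (add not not (not X iff not Z), not (not Z or Z)):
            not (not Z or Z): α-rule — add not not Z, not Z.
            × closes — contains both Z and not Z.
9 branches closed, 3 open.
Each open branch fixes some atoms; the unmentioned ones are free. Counting distinct full assignments: branch {X=F, Y=F, Z=T} (W) contributes 2 new; branch {X=F, Y=F, Z=T} (W) contributes 0 new; branch {X=T, Y=T, Z=F} (W) contributes 2 new. Total: 4.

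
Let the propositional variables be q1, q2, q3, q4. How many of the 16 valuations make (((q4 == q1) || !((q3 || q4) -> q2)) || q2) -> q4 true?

Initial set: {T ((((q4 == q1) || !((q3 || q4) -> q2)) || q2) -> q4)}.
T ((((q4 == q1) || !((q3 || q4) -> q2)) || q2) -> q4): β-rule — branch into F (((q4 == q1) || !((q3 || q4) -> q2)) || q2)  //  T q4.
  branch 1 (add F (((q4 == q1) || !((q3 || q4) -> q2)) || q2)):
    F (((q4 == q1) || !((q3 || q4) -> q2)) || q2): α-rule — add F ((q4 == q1) || !((q3 || q4) -> q2)), F q2.
    F ((q4 == q1) || !((q3 || q4) -> q2)): α-rule — add F (q4 == q1), F !((q3 || q4) -> q2).
    F (q4 == q1): β-rule — branch into T q4, F q1  //  F q4, T q1.
      branch 1.1 (add T q4, F q1):
        F !((q3 || q4) -> q2): β-rule — branch into F (q3 || q4)  //  T q2.
          branch 1.1.1 (add F (q3 || q4)):
            F (q3 || q4): α-rule — add F q3, F q4.
            × closes — contains both q4 and !q4.
          branch 1.1.2 (add T q2):
            × closes — contains both q2 and !q2.
      branch 1.2 (add F q4, T q1):
        F !((q3 || q4) -> q2): β-rule — branch into F (q3 || q4)  //  T q2.
          branch 1.2.1 (add F (q3 || q4)):
            F (q3 || q4): α-rule — add F q3, F q4.
            ○ open, literals {q1=T, q2=F, q3=F, q4=F}.
          branch 1.2.2 (add T q2):
            × closes — contains both q2 and !q2.
  branch 2 (add T q4):
    ○ open, literals {q4=T}.
3 branches closed, 2 open.
Each open branch fixes some atoms; the unmentioned ones are free. Counting distinct full assignments: branch {q1=T, q2=F, q3=F, q4=F} (none free) contributes 1 new; branch {q4=T} (q1, q2, q3) contributes 8 new. Total: 9.

9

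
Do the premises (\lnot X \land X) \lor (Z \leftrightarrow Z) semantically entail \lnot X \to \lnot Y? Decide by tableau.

No

Initial set: {T ((\lnot X \land X) \lor (Z \leftrightarrow Z)); F (\lnot X \to \lnot Y)}.
F (\lnot X \to \lnot Y): α-rule — add T \lnot X, F \lnot Y.
T ((\lnot X \land X) \lor (Z \leftrightarrow Z)): β-rule — branch into T (\lnot X \land X)  //  T (Z \leftrightarrow Z).
  branch 1 (add T (\lnot X \land X)):
    T (\lnot X \land X): α-rule — add T \lnot X, T X.
    × closes — contains both X and \lnot X.
  branch 2 (add T (Z \leftrightarrow Z)):
    T (Z \leftrightarrow Z): β-rule — branch into T Z, T Z  //  F Z, F Z.
      branch 2.1 (add T Z, T Z):
        ○ open, literals {X=F, Y=T, Z=T}.
      branch 2.2 (add F Z, F Z):
        ○ open, literals {X=F, Y=T, Z=F}.
1 branch closed, 2 open.
An open branch gives a countermodel: X=F, Y=T, Z=T (unmentioned atoms arbitrary); the premises hold there but the conclusion fails.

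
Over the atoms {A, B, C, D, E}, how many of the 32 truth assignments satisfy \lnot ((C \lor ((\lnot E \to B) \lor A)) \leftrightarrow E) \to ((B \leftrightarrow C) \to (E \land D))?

26

Initial set: {(\lnot ((C \lor ((\lnot E \to B) \lor A)) \leftrightarrow E) \to ((B \leftrightarrow C) \to (E \land D)))}.
(\lnot ((C \lor ((\lnot E \to B) \lor A)) \leftrightarrow E) \to ((B \leftrightarrow C) \to (E \land D))): β-rule — branch into \lnot \lnot ((C \lor ((\lnot E \to B) \lor A)) \leftrightarrow E)  //  ((B \leftrightarrow C) \to (E \land D)).
  branch 1 (add \lnot \lnot ((C \lor ((\lnot E \to B) \lor A)) \leftrightarrow E)):
    \lnot \lnot ((C \lor ((\lnot E \to B) \lor A)) \leftrightarrow E): β-rule — branch into (C \lor ((\lnot E \to B) \lor A)), E  //  \lnot (C \lor ((\lnot E \to B) \lor A)), \lnot E.
      branch 1.1 (add (C \lor ((\lnot E \to B) \lor A)), E):
        (C \lor ((\lnot E \to B) \lor A)): β-rule — branch into C  //  ((\lnot E \to B) \lor A).
          branch 1.1.1 (add C):
            ○ open, literals {C=T, E=T}.
          branch 1.1.2 (add ((\lnot E \to B) \lor A)):
            ((\lnot E \to B) \lor A): β-rule — branch into (\lnot E \to B)  //  A.
              branch 1.1.2.1 (add (\lnot E \to B)):
                (\lnot E \to B): β-rule — branch into \lnot \lnot E  //  B.
                  branch 1.1.2.1.1 (add \lnot \lnot E):
                    ○ open, literals {E=T}.
                  branch 1.1.2.1.2 (add B):
                    ○ open, literals {B=T, E=T}.
              branch 1.1.2.2 (add A):
                ○ open, literals {A=T, E=T}.
      branch 1.2 (add \lnot (C \lor ((\lnot E \to B) \lor A)), \lnot E):
        \lnot (C \lor ((\lnot E \to B) \lor A)): α-rule — add \lnot C, \lnot ((\lnot E \to B) \lor A).
        \lnot ((\lnot E \to B) \lor A): α-rule — add \lnot (\lnot E \to B), \lnot A.
        \lnot (\lnot E \to B): α-rule — add \lnot E, \lnot B.
        ○ open, literals {A=F, B=F, C=F, E=F}.
  branch 2 (add ((B \leftrightarrow C) \to (E \land D))):
    ((B \leftrightarrow C) \to (E \land D)): β-rule — branch into \lnot (B \leftrightarrow C)  //  (E \land D).
      branch 2.1 (add \lnot (B \leftrightarrow C)):
        \lnot (B \leftrightarrow C): β-rule — branch into B, \lnot C  //  \lnot B, C.
          branch 2.1.1 (add B, \lnot C):
            ○ open, literals {B=T, C=F}.
          branch 2.1.2 (add \lnot B, C):
            ○ open, literals {B=F, C=T}.
      branch 2.2 (add (E \land D)):
        (E \land D): α-rule — add E, D.
        ○ open, literals {D=T, E=T}.
0 branches closed, 8 open.
Each open branch fixes some atoms; the unmentioned ones are free. Counting distinct full assignments: branch {C=T, E=T} (A, B, D) contributes 8 new; branch {E=T} (A, B, C, D) contributes 8 new; branch {B=T, E=T} (A, C, D) contributes 0 new; branch {A=T, E=T} (B, C, D) contributes 0 new; branch {A=F, B=F, C=F, E=F} (D) contributes 2 new; branch {B=T, C=F} (A, D, E) contributes 4 new; branch {B=F, C=T} (A, D, E) contributes 4 new; branch {D=T, E=T} (A, B, C) contributes 0 new. Total: 26.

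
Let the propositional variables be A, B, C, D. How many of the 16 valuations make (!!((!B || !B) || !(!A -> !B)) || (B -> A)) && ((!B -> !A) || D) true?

Initial set: {T ((!!((!B || !B) || !(!A -> !B)) || (B -> A)) && ((!B -> !A) || D))}.
T ((!!((!B || !B) || !(!A -> !B)) || (B -> A)) && ((!B -> !A) || D)): α-rule — add T (!!((!B || !B) || !(!A -> !B)) || (B -> A)), T ((!B -> !A) || D).
T (!!((!B || !B) || !(!A -> !B)) || (B -> A)): β-rule — branch into T !!((!B || !B) || !(!A -> !B))  //  T (B -> A).
  branch 1 (add T !!((!B || !B) || !(!A -> !B))):
    T !!((!B || !B) || !(!A -> !B)): drop double negation, giving T ((!B || !B) || !(!A -> !B)).
    T ((!B -> !A) || D): β-rule — branch into T (!B -> !A)  //  T D.
      branch 1.1 (add T (!B -> !A)):
        T ((!B || !B) || !(!A -> !B)): β-rule — branch into T (!B || !B)  //  T !(!A -> !B).
          branch 1.1.1 (add T (!B || !B)):
            T (!B -> !A): β-rule — branch into F !B  //  T !A.
              branch 1.1.1.1 (add F !B):
                T (!B || !B): β-rule — branch into T !B  //  T !B.
                  branch 1.1.1.1.1 (add T !B):
                    × closes — contains both B and !B.
                  branch 1.1.1.1.2 (add T !B):
                    × closes — contains both B and !B.
              branch 1.1.1.2 (add T !A):
                T (!B || !B): β-rule — branch into T !B  //  T !B.
                  branch 1.1.1.2.1 (add T !B):
                    ○ open, literals {A=F, B=F}.
                  branch 1.1.1.2.2 (add T !B):
                    ○ open, literals {A=F, B=F}.
          branch 1.1.2 (add T !(!A -> !B)):
            T !(!A -> !B): α-rule — add T !A, F !B.
            T (!B -> !A): β-rule — branch into F !B  //  T !A.
              branch 1.1.2.1 (add F !B):
                ○ open, literals {A=F, B=T}.
              branch 1.1.2.2 (add T !A):
                ○ open, literals {A=F, B=T}.
      branch 1.2 (add T D):
        T ((!B || !B) || !(!A -> !B)): β-rule — branch into T (!B || !B)  //  T !(!A -> !B).
          branch 1.2.1 (add T (!B || !B)):
            T (!B || !B): β-rule — branch into T !B  //  T !B.
              branch 1.2.1.1 (add T !B):
                ○ open, literals {B=F, D=T}.
              branch 1.2.1.2 (add T !B):
                ○ open, literals {B=F, D=T}.
          branch 1.2.2 (add T !(!A -> !B)):
            T !(!A -> !B): α-rule — add T !A, F !B.
            ○ open, literals {A=F, B=T, D=T}.
  branch 2 (add T (B -> A)):
    T ((!B -> !A) || D): β-rule — branch into T (!B -> !A)  //  T D.
      branch 2.1 (add T (!B -> !A)):
        T (B -> A): β-rule — branch into F B  //  T A.
          branch 2.1.1 (add F B):
            T (!B -> !A): β-rule — branch into F !B  //  T !A.
              branch 2.1.1.1 (add F !B):
                × closes — contains both B and !B.
              branch 2.1.1.2 (add T !A):
                ○ open, literals {A=F, B=F}.
          branch 2.1.2 (add T A):
            T (!B -> !A): β-rule — branch into F !B  //  T !A.
              branch 2.1.2.1 (add F !B):
                ○ open, literals {A=T, B=T}.
              branch 2.1.2.2 (add T !A):
                × closes — contains both A and !A.
      branch 2.2 (add T D):
        T (B -> A): β-rule — branch into F B  //  T A.
          branch 2.2.1 (add F B):
            ○ open, literals {B=F, D=T}.
          branch 2.2.2 (add T A):
            ○ open, literals {A=T, D=T}.
4 branches closed, 11 open.
Each open branch fixes some atoms; the unmentioned ones are free. Counting distinct full assignments: branch {A=F, B=F} (C, D) contributes 4 new; branch {A=F, B=F} (C, D) contributes 0 new; branch {A=F, B=T} (C, D) contributes 4 new; branch {A=F, B=T} (C, D) contributes 0 new; branch {B=F, D=T} (A, C) contributes 2 new; branch {B=F, D=T} (A, C) contributes 0 new; branch {A=F, B=T, D=T} (C) contributes 0 new; branch {A=F, B=F} (C, D) contributes 0 new; branch {A=T, B=T} (C, D) contributes 4 new; branch {B=F, D=T} (A, C) contributes 0 new; branch {A=T, D=T} (B, C) contributes 0 new. Total: 14.

14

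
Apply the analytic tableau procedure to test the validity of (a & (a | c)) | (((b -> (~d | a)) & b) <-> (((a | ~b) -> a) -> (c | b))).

Not valid

Assume the negation and expand:
Initial set: {~((a & (a | c)) | (((b -> (~d | a)) & b) <-> (((a | ~b) -> a) -> (c | b))))}.
~((a & (a | c)) | (((b -> (~d | a)) & b) <-> (((a | ~b) -> a) -> (c | b)))): α-rule — add ~(a & (a | c)), ~(((b -> (~d | a)) & b) <-> (((a | ~b) -> a) -> (c | b))).
~(a & (a | c)): β-rule — branch into ~a  //  ~(a | c).
  branch 1 (add ~a):
    ~(((b -> (~d | a)) & b) <-> (((a | ~b) -> a) -> (c | b))): β-rule — branch into ((b -> (~d | a)) & b), ~(((a | ~b) -> a) -> (c | b))  //  ~((b -> (~d | a)) & b), (((a | ~b) -> a) -> (c | b)).
      branch 1.1 (add ((b -> (~d | a)) & b), ~(((a | ~b) -> a) -> (c | b))):
        ((b -> (~d | a)) & b): α-rule — add (b -> (~d | a)), b.
        ~(((a | ~b) -> a) -> (c | b)): α-rule — add ((a | ~b) -> a), ~(c | b).
        ~(c | b): α-rule — add ~c, ~b.
        × closes — contains both b and ~b.
      branch 1.2 (add ~((b -> (~d | a)) & b), (((a | ~b) -> a) -> (c | b))):
        ~((b -> (~d | a)) & b): β-rule — branch into ~(b -> (~d | a))  //  ~b.
          branch 1.2.1 (add ~(b -> (~d | a))):
            ~(b -> (~d | a)): α-rule — add b, ~(~d | a).
            ~(~d | a): α-rule — add ~~d, ~a.
            (((a | ~b) -> a) -> (c | b)): β-rule — branch into ~((a | ~b) -> a)  //  (c | b).
              branch 1.2.1.1 (add ~((a | ~b) -> a)):
                ~((a | ~b) -> a): α-rule — add (a | ~b), ~a.
                (a | ~b): β-rule — branch into a  //  ~b.
                  branch 1.2.1.1.1 (add a):
                    × closes — contains both a and ~a.
                  branch 1.2.1.1.2 (add ~b):
                    × closes — contains both b and ~b.
              branch 1.2.1.2 (add (c | b)):
                (c | b): β-rule — branch into c  //  b.
                  branch 1.2.1.2.1 (add c):
                    ○ open, literals {a=false, b=true, c=true, d=true}.
                  branch 1.2.1.2.2 (add b):
                    ○ open, literals {a=false, b=true, d=true}.
          branch 1.2.2 (add ~b):
            (((a | ~b) -> a) -> (c | b)): β-rule — branch into ~((a | ~b) -> a)  //  (c | b).
              branch 1.2.2.1 (add ~((a | ~b) -> a)):
                ~((a | ~b) -> a): α-rule — add (a | ~b), ~a.
                (a | ~b): β-rule — branch into a  //  ~b.
                  branch 1.2.2.1.1 (add a):
                    × closes — contains both a and ~a.
                  branch 1.2.2.1.2 (add ~b):
                    ○ open, literals {a=false, b=false}.
              branch 1.2.2.2 (add (c | b)):
                (c | b): β-rule — branch into c  //  b.
                  branch 1.2.2.2.1 (add c):
                    ○ open, literals {a=false, b=false, c=true}.
                  branch 1.2.2.2.2 (add b):
                    × closes — contains both b and ~b.
  branch 2 (add ~(a | c)):
    ~(a | c): α-rule — add ~a, ~c.
    ~(((b -> (~d | a)) & b) <-> (((a | ~b) -> a) -> (c | b))): β-rule — branch into ((b -> (~d | a)) & b), ~(((a | ~b) -> a) -> (c | b))  //  ~((b -> (~d | a)) & b), (((a | ~b) -> a) -> (c | b)).
      branch 2.1 (add ((b -> (~d | a)) & b), ~(((a | ~b) -> a) -> (c | b))):
        ((b -> (~d | a)) & b): α-rule — add (b -> (~d | a)), b.
        ~(((a | ~b) -> a) -> (c | b)): α-rule — add ((a | ~b) -> a), ~(c | b).
        ~(c | b): α-rule — add ~c, ~b.
        × closes — contains both b and ~b.
      branch 2.2 (add ~((b -> (~d | a)) & b), (((a | ~b) -> a) -> (c | b))):
        ~((b -> (~d | a)) & b): β-rule — branch into ~(b -> (~d | a))  //  ~b.
          branch 2.2.1 (add ~(b -> (~d | a))):
            ~(b -> (~d | a)): α-rule — add b, ~(~d | a).
            ~(~d | a): α-rule — add ~~d, ~a.
            (((a | ~b) -> a) -> (c | b)): β-rule — branch into ~((a | ~b) -> a)  //  (c | b).
              branch 2.2.1.1 (add ~((a | ~b) -> a)):
                ~((a | ~b) -> a): α-rule — add (a | ~b), ~a.
                (a | ~b): β-rule — branch into a  //  ~b.
                  branch 2.2.1.1.1 (add a):
                    × closes — contains both a and ~a.
                  branch 2.2.1.1.2 (add ~b):
                    × closes — contains both b and ~b.
              branch 2.2.1.2 (add (c | b)):
                (c | b): β-rule — branch into c  //  b.
                  branch 2.2.1.2.1 (add c):
                    × closes — contains both c and ~c.
                  branch 2.2.1.2.2 (add b):
                    ○ open, literals {a=false, b=true, c=false, d=true}.
          branch 2.2.2 (add ~b):
            (((a | ~b) -> a) -> (c | b)): β-rule — branch into ~((a | ~b) -> a)  //  (c | b).
              branch 2.2.2.1 (add ~((a | ~b) -> a)):
                ~((a | ~b) -> a): α-rule — add (a | ~b), ~a.
                (a | ~b): β-rule — branch into a  //  ~b.
                  branch 2.2.2.1.1 (add a):
                    × closes — contains both a and ~a.
                  branch 2.2.2.1.2 (add ~b):
                    ○ open, literals {a=false, b=false, c=false}.
              branch 2.2.2.2 (add (c | b)):
                (c | b): β-rule — branch into c  //  b.
                  branch 2.2.2.2.1 (add c):
                    × closes — contains both c and ~c.
                  branch 2.2.2.2.2 (add b):
                    × closes — contains both b and ~b.
12 branches closed, 6 open.
An open branch gives a countermodel: a=false, b=true, c=true, d=true (unmentioned atoms arbitrary); under it the original formula is false.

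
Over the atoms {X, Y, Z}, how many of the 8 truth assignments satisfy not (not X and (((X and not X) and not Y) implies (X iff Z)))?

Initial set: {not (not X and (((X and not X) and not Y) implies (X iff Z)))}.
not (not X and (((X and not X) and not Y) implies (X iff Z))): β-rule — branch into not not X  //  not (((X and not X) and not Y) implies (X iff Z)).
  branch 1 (add not not X):
    ○ open, literals {X=T}.
  branch 2 (add not (((X and not X) and not Y) implies (X iff Z))):
    not (((X and not X) and not Y) implies (X iff Z)): α-rule — add ((X and not X) and not Y), not (X iff Z).
    ((X and not X) and not Y): α-rule — add (X and not X), not Y.
    (X and not X): α-rule — add X, not X.
    × closes — contains both X and not X.
1 branch closed, 1 open.
Each open branch fixes some atoms; the unmentioned ones are free. Counting distinct full assignments: branch {X=T} (Y, Z) contributes 4 new. Total: 4.

4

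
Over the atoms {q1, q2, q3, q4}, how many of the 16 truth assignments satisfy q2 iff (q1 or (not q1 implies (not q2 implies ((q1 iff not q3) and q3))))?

Initial set: {(q2 iff (q1 or (not q1 implies (not q2 implies ((q1 iff not q3) and q3)))))}.
(q2 iff (q1 or (not q1 implies (not q2 implies ((q1 iff not q3) and q3))))): β-rule — branch into q2, (q1 or (not q1 implies (not q2 implies ((q1 iff not q3) and q3))))  //  not q2, not (q1 or (not q1 implies (not q2 implies ((q1 iff not q3) and q3)))).
  branch 1 (add q2, (q1 or (not q1 implies (not q2 implies ((q1 iff not q3) and q3))))):
    (q1 or (not q1 implies (not q2 implies ((q1 iff not q3) and q3)))): β-rule — branch into q1  //  (not q1 implies (not q2 implies ((q1 iff not q3) and q3))).
      branch 1.1 (add q1):
        ○ open, literals {q1=true, q2=true}.
      branch 1.2 (add (not q1 implies (not q2 implies ((q1 iff not q3) and q3)))):
        (not q1 implies (not q2 implies ((q1 iff not q3) and q3))): β-rule — branch into not not q1  //  (not q2 implies ((q1 iff not q3) and q3)).
          branch 1.2.1 (add not not q1):
            ○ open, literals {q1=true, q2=true}.
          branch 1.2.2 (add (not q2 implies ((q1 iff not q3) and q3))):
            (not q2 implies ((q1 iff not q3) and q3)): β-rule — branch into not not q2  //  ((q1 iff not q3) and q3).
              branch 1.2.2.1 (add not not q2):
                ○ open, literals {q2=true}.
              branch 1.2.2.2 (add ((q1 iff not q3) and q3)):
                ((q1 iff not q3) and q3): α-rule — add (q1 iff not q3), q3.
                (q1 iff not q3): β-rule — branch into q1, not q3  //  not q1, not not q3.
                  branch 1.2.2.2.1 (add q1, not q3):
                    × closes — contains both q3 and not q3.
                  branch 1.2.2.2.2 (add not q1, not not q3):
                    ○ open, literals {q1=false, q2=true, q3=true}.
  branch 2 (add not q2, not (q1 or (not q1 implies (not q2 implies ((q1 iff not q3) and q3))))):
    not (q1 or (not q1 implies (not q2 implies ((q1 iff not q3) and q3)))): α-rule — add not q1, not (not q1 implies (not q2 implies ((q1 iff not q3) and q3))).
    not (not q1 implies (not q2 implies ((q1 iff not q3) and q3))): α-rule — add not q1, not (not q2 implies ((q1 iff not q3) and q3)).
    not (not q2 implies ((q1 iff not q3) and q3)): α-rule — add not q2, not ((q1 iff not q3) and q3).
    not ((q1 iff not q3) and q3): β-rule — branch into not (q1 iff not q3)  //  not q3.
      branch 2.1 (add not (q1 iff not q3)):
        not (q1 iff not q3): β-rule — branch into q1, not not q3  //  not q1, not q3.
          branch 2.1.1 (add q1, not not q3):
            × closes — contains both q1 and not q1.
          branch 2.1.2 (add not q1, not q3):
            ○ open, literals {q1=false, q2=false, q3=false}.
      branch 2.2 (add not q3):
        ○ open, literals {q1=false, q2=false, q3=false}.
2 branches closed, 6 open.
Each open branch fixes some atoms; the unmentioned ones are free. Counting distinct full assignments: branch {q1=true, q2=true} (q3, q4) contributes 4 new; branch {q1=true, q2=true} (q3, q4) contributes 0 new; branch {q2=true} (q1, q3, q4) contributes 4 new; branch {q1=false, q2=true, q3=true} (q4) contributes 0 new; branch {q1=false, q2=false, q3=false} (q4) contributes 2 new; branch {q1=false, q2=false, q3=false} (q4) contributes 0 new. Total: 10.

10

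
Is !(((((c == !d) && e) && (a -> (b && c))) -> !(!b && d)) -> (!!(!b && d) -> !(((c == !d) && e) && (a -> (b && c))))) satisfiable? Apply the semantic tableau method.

Unsatisfiable

Initial set: {!(((((c == !d) && e) && (a -> (b && c))) -> !(!b && d)) -> (!!(!b && d) -> !(((c == !d) && e) && (a -> (b && c)))))}.
!(((((c == !d) && e) && (a -> (b && c))) -> !(!b && d)) -> (!!(!b && d) -> !(((c == !d) && e) && (a -> (b && c))))): α-rule — add ((((c == !d) && e) && (a -> (b && c))) -> !(!b && d)), !(!!(!b && d) -> !(((c == !d) && e) && (a -> (b && c)))).
!(!!(!b && d) -> !(((c == !d) && e) && (a -> (b && c)))): α-rule — add !!(!b && d), !!(((c == !d) && e) && (a -> (b && c))).
!!(!b && d): drop double negation, giving (!b && d).
!!(((c == !d) && e) && (a -> (b && c))): α-rule — add ((c == !d) && e), (a -> (b && c)).
(!b && d): α-rule — add !b, d.
((c == !d) && e): α-rule — add (c == !d), e.
((((c == !d) && e) && (a -> (b && c))) -> !(!b && d)): β-rule — branch into !(((c == !d) && e) && (a -> (b && c)))  //  !(!b && d).
  branch 1 (add !(((c == !d) && e) && (a -> (b && c)))):
    (a -> (b && c)): β-rule — branch into !a  //  (b && c).
      branch 1.1 (add !a):
        (c == !d): β-rule — branch into c, !d  //  !c, !!d.
          branch 1.1.1 (add c, !d):
            × closes — contains both d and !d.
          branch 1.1.2 (add !c, !!d):
            !(((c == !d) && e) && (a -> (b && c))): β-rule — branch into !((c == !d) && e)  //  !(a -> (b && c)).
              branch 1.1.2.1 (add !((c == !d) && e)):
                !((c == !d) && e): β-rule — branch into !(c == !d)  //  !e.
                  branch 1.1.2.1.1 (add !(c == !d)):
                    !(c == !d): β-rule — branch into c, !!d  //  !c, !d.
                      branch 1.1.2.1.1.1 (add c, !!d):
                        × closes — contains both c and !c.
                      branch 1.1.2.1.1.2 (add !c, !d):
                        × closes — contains both d and !d.
                  branch 1.1.2.1.2 (add !e):
                    × closes — contains both e and !e.
              branch 1.1.2.2 (add !(a -> (b && c))):
                !(a -> (b && c)): α-rule — add a, !(b && c).
                × closes — contains both a and !a.
      branch 1.2 (add (b && c)):
        (b && c): α-rule — add b, c.
        × closes — contains both b and !b.
  branch 2 (add !(!b && d)):
    (a -> (b && c)): β-rule — branch into !a  //  (b && c).
      branch 2.1 (add !a):
        (c == !d): β-rule — branch into c, !d  //  !c, !!d.
          branch 2.1.1 (add c, !d):
            × closes — contains both d and !d.
          branch 2.1.2 (add !c, !!d):
            !(!b && d): β-rule — branch into !!b  //  !d.
              branch 2.1.2.1 (add !!b):
                × closes — contains both b and !b.
              branch 2.1.2.2 (add !d):
                × closes — contains both d and !d.
      branch 2.2 (add (b && c)):
        (b && c): α-rule — add b, c.
        × closes — contains both b and !b.
All 10 branches close.
Every branch closed; the formula is unsatisfiable.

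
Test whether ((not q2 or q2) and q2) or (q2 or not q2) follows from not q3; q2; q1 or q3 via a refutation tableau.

Yes

Initial set: {T not q3; T q2; T (q1 or q3); F (((not q2 or q2) and q2) or (q2 or not q2))}.
F (((not q2 or q2) and q2) or (q2 or not q2)): α-rule — add F ((not q2 or q2) and q2), F (q2 or not q2).
F (q2 or not q2): α-rule — add F q2, F not q2.
× closes — contains both q2 and not q2.
All 1 branch closes.
Every branch closed, so the premises entail the conclusion.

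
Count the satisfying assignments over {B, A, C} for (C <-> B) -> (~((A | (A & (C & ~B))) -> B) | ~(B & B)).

Initial set: {T ((C <-> B) -> (~((A | (A & (C & ~B))) -> B) | ~(B & B)))}.
T ((C <-> B) -> (~((A | (A & (C & ~B))) -> B) | ~(B & B))): β-rule — branch into F (C <-> B)  //  T (~((A | (A & (C & ~B))) -> B) | ~(B & B)).
  branch 1 (add F (C <-> B)):
    F (C <-> B): β-rule — branch into T C, F B  //  F C, T B.
      branch 1.1 (add T C, F B):
        ○ open, literals {B=0, C=1}.
      branch 1.2 (add F C, T B):
        ○ open, literals {B=1, C=0}.
  branch 2 (add T (~((A | (A & (C & ~B))) -> B) | ~(B & B))):
    T (~((A | (A & (C & ~B))) -> B) | ~(B & B)): β-rule — branch into T ~((A | (A & (C & ~B))) -> B)  //  T ~(B & B).
      branch 2.1 (add T ~((A | (A & (C & ~B))) -> B)):
        T ~((A | (A & (C & ~B))) -> B): α-rule — add T (A | (A & (C & ~B))), F B.
        T (A | (A & (C & ~B))): β-rule — branch into T A  //  T (A & (C & ~B)).
          branch 2.1.1 (add T A):
            ○ open, literals {A=1, B=0}.
          branch 2.1.2 (add T (A & (C & ~B))):
            T (A & (C & ~B)): α-rule — add T A, T (C & ~B).
            T (C & ~B): α-rule — add T C, T ~B.
            ○ open, literals {A=1, B=0, C=1}.
      branch 2.2 (add T ~(B & B)):
        T ~(B & B): β-rule — branch into F B  //  F B.
          branch 2.2.1 (add F B):
            ○ open, literals {B=0}.
          branch 2.2.2 (add F B):
            ○ open, literals {B=0}.
0 branches closed, 6 open.
Each open branch fixes some atoms; the unmentioned ones are free. Counting distinct full assignments: branch {B=0, C=1} (A) contributes 2 new; branch {B=1, C=0} (A) contributes 2 new; branch {A=1, B=0} (C) contributes 1 new; branch {A=1, B=0, C=1} (none free) contributes 0 new; branch {B=0} (A, C) contributes 1 new; branch {B=0} (A, C) contributes 0 new. Total: 6.

6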